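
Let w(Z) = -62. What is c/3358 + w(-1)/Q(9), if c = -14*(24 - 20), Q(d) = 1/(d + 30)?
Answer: -4059850/1679 ≈ -2418.0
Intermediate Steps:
Q(d) = 1/(30 + d)
c = -56 (c = -14*4 = -56)
c/3358 + w(-1)/Q(9) = -56/3358 - 62/(1/(30 + 9)) = -56*1/3358 - 62/(1/39) = -28/1679 - 62/1/39 = -28/1679 - 62*39 = -28/1679 - 2418 = -4059850/1679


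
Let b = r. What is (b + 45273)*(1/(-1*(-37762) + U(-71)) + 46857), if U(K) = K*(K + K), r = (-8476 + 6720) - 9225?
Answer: 19219176947057/11961 ≈ 1.6068e+9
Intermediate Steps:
r = -10981 (r = -1756 - 9225 = -10981)
b = -10981
U(K) = 2*K**2 (U(K) = K*(2*K) = 2*K**2)
(b + 45273)*(1/(-1*(-37762) + U(-71)) + 46857) = (-10981 + 45273)*(1/(-1*(-37762) + 2*(-71)**2) + 46857) = 34292*(1/(37762 + 2*5041) + 46857) = 34292*(1/(37762 + 10082) + 46857) = 34292*(1/47844 + 46857) = 34292*(2241826309/47844) = 19219176947057/11961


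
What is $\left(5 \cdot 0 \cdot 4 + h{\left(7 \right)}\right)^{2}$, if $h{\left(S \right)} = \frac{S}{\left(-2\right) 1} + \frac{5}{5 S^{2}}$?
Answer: $\frac{116281}{9604} \approx 12.108$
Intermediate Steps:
$h{\left(S \right)} = \frac{1}{S^{2}} - \frac{S}{2}$ ($h{\left(S \right)} = \frac{S}{-2} + 5 \frac{1}{5 S^{2}} = S \left(- \frac{1}{2}\right) + \frac{1}{S^{2}} = - \frac{S}{2} + \frac{1}{S^{2}} = \frac{1}{S^{2}} - \frac{S}{2}$)
$\left(5 \cdot 0 \cdot 4 + h{\left(7 \right)}\right)^{2} = \left(5 \cdot 0 \cdot 4 + \left(\frac{1}{49} - \frac{7}{2}\right)\right)^{2} = \left(0 \cdot 4 + \left(\frac{1}{49} - \frac{7}{2}\right)\right)^{2} = \left(0 - \frac{341}{98}\right)^{2} = \left(- \frac{341}{98}\right)^{2} = \frac{116281}{9604}$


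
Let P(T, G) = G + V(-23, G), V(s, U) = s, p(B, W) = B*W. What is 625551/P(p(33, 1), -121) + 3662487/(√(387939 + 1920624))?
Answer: -208517/48 + 1220829*√256507/256507 ≈ -1933.6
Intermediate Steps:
P(T, G) = -23 + G (P(T, G) = G - 23 = -23 + G)
625551/P(p(33, 1), -121) + 3662487/(√(387939 + 1920624)) = 625551/(-23 - 121) + 3662487/(√(387939 + 1920624)) = 625551/(-144) + 3662487/(√2308563) = 625551*(-1/144) + 3662487/((3*√256507)) = -208517/48 + 3662487*(√256507/769521) = -208517/48 + 1220829*√256507/256507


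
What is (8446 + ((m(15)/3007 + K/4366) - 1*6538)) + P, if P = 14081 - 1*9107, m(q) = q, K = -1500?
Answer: 45173159337/6564281 ≈ 6881.7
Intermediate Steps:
P = 4974 (P = 14081 - 9107 = 4974)
(8446 + ((m(15)/3007 + K/4366) - 1*6538)) + P = (8446 + ((15/3007 - 1500/4366) - 1*6538)) + 4974 = (8446 + ((15*(1/3007) - 1500*1/4366) - 6538)) + 4974 = (8446 + ((15/3007 - 750/2183) - 6538)) + 4974 = (8446 + (-2222505/6564281 - 6538)) + 4974 = (8446 - 42919491683/6564281) + 4974 = 12522425643/6564281 + 4974 = 45173159337/6564281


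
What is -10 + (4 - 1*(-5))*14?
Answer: 116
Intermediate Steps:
-10 + (4 - 1*(-5))*14 = -10 + (4 + 5)*14 = -10 + 9*14 = -10 + 126 = 116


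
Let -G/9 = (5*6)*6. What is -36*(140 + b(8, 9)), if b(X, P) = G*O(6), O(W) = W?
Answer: 344880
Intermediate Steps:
G = -1620 (G = -9*5*6*6 = -270*6 = -9*180 = -1620)
b(X, P) = -9720 (b(X, P) = -1620*6 = -9720)
-36*(140 + b(8, 9)) = -36*(140 - 9720) = -36*(-9580) = 344880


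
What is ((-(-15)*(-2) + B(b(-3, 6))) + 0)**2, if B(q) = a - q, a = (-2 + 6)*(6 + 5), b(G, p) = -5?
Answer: 361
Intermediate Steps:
a = 44 (a = 4*11 = 44)
B(q) = 44 - q
((-(-15)*(-2) + B(b(-3, 6))) + 0)**2 = ((-(-15)*(-2) + (44 - 1*(-5))) + 0)**2 = ((-3*10 + (44 + 5)) + 0)**2 = ((-30 + 49) + 0)**2 = (19 + 0)**2 = 19**2 = 361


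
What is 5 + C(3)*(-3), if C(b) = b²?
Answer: -22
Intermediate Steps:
5 + C(3)*(-3) = 5 + 3²*(-3) = 5 + 9*(-3) = 5 - 27 = -22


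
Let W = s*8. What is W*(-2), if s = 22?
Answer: -352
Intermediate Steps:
W = 176 (W = 22*8 = 176)
W*(-2) = 176*(-2) = -352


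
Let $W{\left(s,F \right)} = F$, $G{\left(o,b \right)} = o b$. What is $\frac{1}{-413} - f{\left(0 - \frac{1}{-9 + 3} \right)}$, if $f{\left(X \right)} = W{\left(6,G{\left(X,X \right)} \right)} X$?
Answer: $- \frac{629}{89208} \approx -0.0070509$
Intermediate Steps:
$G{\left(o,b \right)} = b o$
$f{\left(X \right)} = X^{3}$ ($f{\left(X \right)} = X X X = X^{2} X = X^{3}$)
$\frac{1}{-413} - f{\left(0 - \frac{1}{-9 + 3} \right)} = \frac{1}{-413} - \left(0 - \frac{1}{-9 + 3}\right)^{3} = - \frac{1}{413} - \left(0 - \frac{1}{-6}\right)^{3} = - \frac{1}{413} - \left(0 - - \frac{1}{6}\right)^{3} = - \frac{1}{413} - \left(0 + \frac{1}{6}\right)^{3} = - \frac{1}{413} - \left(\frac{1}{6}\right)^{3} = - \frac{1}{413} - \frac{1}{216} = - \frac{629}{89208}$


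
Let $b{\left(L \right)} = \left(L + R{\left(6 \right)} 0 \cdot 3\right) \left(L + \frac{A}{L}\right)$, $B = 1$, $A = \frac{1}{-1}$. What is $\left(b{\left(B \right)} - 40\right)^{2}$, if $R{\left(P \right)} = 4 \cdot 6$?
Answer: $1600$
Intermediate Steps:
$R{\left(P \right)} = 24$
$A = -1$
$b{\left(L \right)} = L \left(L - \frac{1}{L}\right)$ ($b{\left(L \right)} = \left(L + 24 \cdot 0 \cdot 3\right) \left(L - \frac{1}{L}\right) = \left(L + 0 \cdot 3\right) \left(L - \frac{1}{L}\right) = \left(L + 0\right) \left(L - \frac{1}{L}\right) = L \left(L - \frac{1}{L}\right)$)
$\left(b{\left(B \right)} - 40\right)^{2} = \left(\left(-1 + 1^{2}\right) - 40\right)^{2} = \left(\left(-1 + 1\right) - 40\right)^{2} = \left(0 - 40\right)^{2} = \left(-40\right)^{2} = 1600$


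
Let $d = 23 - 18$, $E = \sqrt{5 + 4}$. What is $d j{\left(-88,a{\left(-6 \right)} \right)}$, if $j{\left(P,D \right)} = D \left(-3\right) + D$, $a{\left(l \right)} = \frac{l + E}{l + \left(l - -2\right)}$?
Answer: $-3$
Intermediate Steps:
$E = 3$ ($E = \sqrt{9} = 3$)
$d = 5$ ($d = 23 - 18 = 5$)
$a{\left(l \right)} = \frac{3 + l}{2 + 2 l}$ ($a{\left(l \right)} = \frac{l + 3}{l + \left(l - -2\right)} = \frac{3 + l}{l + \left(l + 2\right)} = \frac{3 + l}{l + \left(2 + l\right)} = \frac{3 + l}{2 + 2 l}$)
$j{\left(P,D \right)} = - 2 D$ ($j{\left(P,D \right)} = - 3 D + D = - 2 D$)
$d j{\left(-88,a{\left(-6 \right)} \right)} = 5 \left(- 2 \frac{3 - 6}{2 \left(1 - 6\right)}\right) = 5 \left(- 2 \cdot \frac{1}{2} \frac{1}{-5} \left(-3\right)\right) = 5 \left(- 2 \cdot \frac{1}{2} \left(- \frac{1}{5}\right) \left(-3\right)\right) = 5 \left(\left(-2\right) \frac{3}{10}\right) = 5 \left(- \frac{3}{5}\right) = -3$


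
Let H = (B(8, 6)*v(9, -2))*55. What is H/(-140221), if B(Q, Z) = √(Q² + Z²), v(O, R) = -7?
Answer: 3850/140221 ≈ 0.027457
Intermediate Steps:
H = -3850 (H = (√(8² + 6²)*(-7))*55 = (√(64 + 36)*(-7))*55 = (√100*(-7))*55 = (10*(-7))*55 = -70*55 = -3850)
H/(-140221) = -3850/(-140221) = -3850*(-1/140221) = 3850/140221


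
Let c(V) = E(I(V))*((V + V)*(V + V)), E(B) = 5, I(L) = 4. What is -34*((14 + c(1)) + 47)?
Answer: -2754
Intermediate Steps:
c(V) = 20*V**2 (c(V) = 5*((V + V)*(V + V)) = 5*((2*V)*(2*V)) = 5*(4*V**2) = 20*V**2)
-34*((14 + c(1)) + 47) = -34*((14 + 20*1**2) + 47) = -34*((14 + 20*1) + 47) = -34*((14 + 20) + 47) = -34*(34 + 47) = -34*81 = -2754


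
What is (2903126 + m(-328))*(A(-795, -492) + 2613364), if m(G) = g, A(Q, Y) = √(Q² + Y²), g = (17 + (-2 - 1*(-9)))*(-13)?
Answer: 7586109606296 + 8708442*√97121 ≈ 7.5888e+12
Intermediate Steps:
g = -312 (g = (17 + (-2 + 9))*(-13) = (17 + 7)*(-13) = 24*(-13) = -312)
m(G) = -312
(2903126 + m(-328))*(A(-795, -492) + 2613364) = (2903126 - 312)*(√((-795)² + (-492)²) + 2613364) = 2902814*(√(632025 + 242064) + 2613364) = 2902814*(√874089 + 2613364) = 2902814*(3*√97121 + 2613364) = 2902814*(2613364 + 3*√97121) = 7586109606296 + 8708442*√97121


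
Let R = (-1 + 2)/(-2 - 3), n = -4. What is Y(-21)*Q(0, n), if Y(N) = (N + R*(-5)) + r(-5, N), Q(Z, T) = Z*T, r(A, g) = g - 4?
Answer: 0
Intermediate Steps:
R = -⅕ (R = 1/(-5) = 1*(-⅕) = -⅕ ≈ -0.20000)
r(A, g) = -4 + g
Q(Z, T) = T*Z
Y(N) = -3 + 2*N (Y(N) = (N - ⅕*(-5)) + (-4 + N) = (N + 1) + (-4 + N) = (1 + N) + (-4 + N) = -3 + 2*N)
Y(-21)*Q(0, n) = (-3 + 2*(-21))*(-4*0) = (-3 - 42)*0 = -45*0 = 0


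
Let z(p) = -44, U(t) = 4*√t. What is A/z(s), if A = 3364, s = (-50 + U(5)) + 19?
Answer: -841/11 ≈ -76.455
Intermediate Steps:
s = -31 + 4*√5 (s = (-50 + 4*√5) + 19 = -31 + 4*√5 ≈ -22.056)
A/z(s) = 3364/(-44) = 3364*(-1/44) = -841/11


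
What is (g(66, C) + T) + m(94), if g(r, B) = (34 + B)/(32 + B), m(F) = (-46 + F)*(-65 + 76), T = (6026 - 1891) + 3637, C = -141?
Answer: 904807/109 ≈ 8301.0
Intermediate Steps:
T = 7772 (T = 4135 + 3637 = 7772)
m(F) = -506 + 11*F (m(F) = (-46 + F)*11 = -506 + 11*F)
g(r, B) = (34 + B)/(32 + B)
(g(66, C) + T) + m(94) = ((34 - 141)/(32 - 141) + 7772) + (-506 + 11*94) = (-107/(-109) + 7772) + (-506 + 1034) = (-1/109*(-107) + 7772) + 528 = (107/109 + 7772) + 528 = 847255/109 + 528 = 904807/109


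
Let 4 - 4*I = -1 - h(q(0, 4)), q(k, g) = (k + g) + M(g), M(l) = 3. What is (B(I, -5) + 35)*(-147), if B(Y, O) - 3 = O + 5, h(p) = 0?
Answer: -5586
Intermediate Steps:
q(k, g) = 3 + g + k (q(k, g) = (k + g) + 3 = (g + k) + 3 = 3 + g + k)
I = 5/4 (I = 1 - (-1 - 1*0)/4 = 1 - (-1 + 0)/4 = 1 - ¼*(-1) = 1 + ¼ = 5/4 ≈ 1.2500)
B(Y, O) = 8 + O (B(Y, O) = 3 + (O + 5) = 3 + (5 + O) = 8 + O)
(B(I, -5) + 35)*(-147) = ((8 - 5) + 35)*(-147) = (3 + 35)*(-147) = 38*(-147) = -5586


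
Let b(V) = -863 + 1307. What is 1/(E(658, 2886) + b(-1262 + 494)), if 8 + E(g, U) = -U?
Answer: -1/2450 ≈ -0.00040816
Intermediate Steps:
E(g, U) = -8 - U
b(V) = 444
1/(E(658, 2886) + b(-1262 + 494)) = 1/((-8 - 1*2886) + 444) = 1/((-8 - 2886) + 444) = 1/(-2894 + 444) = 1/(-2450) = -1/2450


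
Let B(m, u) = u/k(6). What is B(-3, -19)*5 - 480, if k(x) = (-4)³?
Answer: -30625/64 ≈ -478.52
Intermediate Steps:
k(x) = -64
B(m, u) = -u/64 (B(m, u) = u/(-64) = u*(-1/64) = -u/64)
B(-3, -19)*5 - 480 = -1/64*(-19)*5 - 480 = (19/64)*5 - 480 = 95/64 - 480 = -30625/64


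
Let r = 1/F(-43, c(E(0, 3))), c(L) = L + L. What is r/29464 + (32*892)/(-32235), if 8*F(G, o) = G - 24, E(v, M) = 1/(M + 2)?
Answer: -7043578219/7954340835 ≈ -0.88550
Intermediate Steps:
E(v, M) = 1/(2 + M)
c(L) = 2*L
F(G, o) = -3 + G/8 (F(G, o) = (G - 24)/8 = (-24 + G)/8 = -3 + G/8)
r = -8/67 (r = 1/(-3 + (⅛)*(-43)) = 1/(-3 - 43/8) = 1/(-67/8) = -8/67 ≈ -0.11940)
r/29464 + (32*892)/(-32235) = -8/67/29464 + (32*892)/(-32235) = -8/67*1/29464 + 28544*(-1/32235) = -1/246761 - 28544/32235 = -7043578219/7954340835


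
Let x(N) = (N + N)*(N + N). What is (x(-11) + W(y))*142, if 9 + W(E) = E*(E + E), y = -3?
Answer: 70006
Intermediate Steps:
W(E) = -9 + 2*E**2 (W(E) = -9 + E*(E + E) = -9 + E*(2*E) = -9 + 2*E**2)
x(N) = 4*N**2 (x(N) = (2*N)*(2*N) = 4*N**2)
(x(-11) + W(y))*142 = (4*(-11)**2 + (-9 + 2*(-3)**2))*142 = (4*121 + (-9 + 2*9))*142 = (484 + (-9 + 18))*142 = (484 + 9)*142 = 493*142 = 70006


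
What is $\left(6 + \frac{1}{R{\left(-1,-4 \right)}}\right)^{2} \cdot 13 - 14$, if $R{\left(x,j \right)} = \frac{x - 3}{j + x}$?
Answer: $\frac{10709}{16} \approx 669.31$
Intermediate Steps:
$R{\left(x,j \right)} = \frac{-3 + x}{j + x}$
$\left(6 + \frac{1}{R{\left(-1,-4 \right)}}\right)^{2} \cdot 13 - 14 = \left(6 + \frac{1}{\frac{1}{-4 - 1} \left(-3 - 1\right)}\right)^{2} \cdot 13 - 14 = \left(6 + \frac{1}{\frac{1}{-5} \left(-4\right)}\right)^{2} \cdot 13 - 14 = \left(6 + \frac{1}{\left(- \frac{1}{5}\right) \left(-4\right)}\right)^{2} \cdot 13 - 14 = \left(6 + \frac{1}{\frac{4}{5}}\right)^{2} \cdot 13 - 14 = \left(6 + \frac{5}{4}\right)^{2} \cdot 13 - 14 = \left(\frac{29}{4}\right)^{2} \cdot 13 - 14 = \frac{841}{16} \cdot 13 - 14 = \frac{10933}{16} - 14 = \frac{10709}{16}$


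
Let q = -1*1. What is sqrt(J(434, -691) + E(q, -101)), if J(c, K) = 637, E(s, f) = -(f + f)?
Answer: sqrt(839) ≈ 28.965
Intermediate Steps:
q = -1
E(s, f) = -2*f
sqrt(J(434, -691) + E(q, -101)) = sqrt(637 - 2*(-101)) = sqrt(637 + 202) = sqrt(839)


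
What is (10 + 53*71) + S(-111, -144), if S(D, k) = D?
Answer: 3662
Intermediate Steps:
(10 + 53*71) + S(-111, -144) = (10 + 53*71) - 111 = (10 + 3763) - 111 = 3773 - 111 = 3662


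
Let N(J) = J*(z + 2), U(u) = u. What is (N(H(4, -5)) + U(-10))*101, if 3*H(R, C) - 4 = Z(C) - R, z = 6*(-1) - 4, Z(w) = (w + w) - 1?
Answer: 5858/3 ≈ 1952.7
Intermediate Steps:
Z(w) = -1 + 2*w (Z(w) = 2*w - 1 = -1 + 2*w)
z = -10 (z = -6 - 4 = -10)
H(R, C) = 1 - R/3 + 2*C/3 (H(R, C) = 4/3 + ((-1 + 2*C) - R)/3 = 4/3 + (-1 - R + 2*C)/3 = 4/3 + (-⅓ - R/3 + 2*C/3) = 1 - R/3 + 2*C/3)
N(J) = -8*J (N(J) = J*(-10 + 2) = J*(-8) = -8*J)
(N(H(4, -5)) + U(-10))*101 = (-8*(1 - ⅓*4 + (⅔)*(-5)) - 10)*101 = (-8*(1 - 4/3 - 10/3) - 10)*101 = (-8*(-11/3) - 10)*101 = (88/3 - 10)*101 = (58/3)*101 = 5858/3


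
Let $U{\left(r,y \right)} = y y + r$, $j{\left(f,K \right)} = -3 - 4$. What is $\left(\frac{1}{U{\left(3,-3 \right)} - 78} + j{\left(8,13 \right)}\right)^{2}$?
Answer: $\frac{214369}{4356} \approx 49.212$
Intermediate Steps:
$j{\left(f,K \right)} = -7$
$U{\left(r,y \right)} = r + y^{2}$ ($U{\left(r,y \right)} = y^{2} + r = r + y^{2}$)
$\left(\frac{1}{U{\left(3,-3 \right)} - 78} + j{\left(8,13 \right)}\right)^{2} = \left(\frac{1}{\left(3 + \left(-3\right)^{2}\right) - 78} - 7\right)^{2} = \left(\frac{1}{\left(3 + 9\right) - 78} - 7\right)^{2} = \left(\frac{1}{12 - 78} - 7\right)^{2} = \left(\frac{1}{-66} - 7\right)^{2} = \left(- \frac{1}{66} - 7\right)^{2} = \left(- \frac{463}{66}\right)^{2} = \frac{214369}{4356}$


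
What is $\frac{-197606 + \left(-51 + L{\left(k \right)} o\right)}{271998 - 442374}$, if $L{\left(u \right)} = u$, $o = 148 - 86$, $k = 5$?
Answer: $\frac{197347}{170376} \approx 1.1583$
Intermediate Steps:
$o = 62$ ($o = 148 - 86 = 62$)
$\frac{-197606 + \left(-51 + L{\left(k \right)} o\right)}{271998 - 442374} = \frac{-197606 + \left(-51 + 5 \cdot 62\right)}{271998 - 442374} = \frac{-197606 + \left(-51 + 310\right)}{-170376} = \left(-197606 + 259\right) \left(- \frac{1}{170376}\right) = \left(-197347\right) \left(- \frac{1}{170376}\right) = \frac{197347}{170376}$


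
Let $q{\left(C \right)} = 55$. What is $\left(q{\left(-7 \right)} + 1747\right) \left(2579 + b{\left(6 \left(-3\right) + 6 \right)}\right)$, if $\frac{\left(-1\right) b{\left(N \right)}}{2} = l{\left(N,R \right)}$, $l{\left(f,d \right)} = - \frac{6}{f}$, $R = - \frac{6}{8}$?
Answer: $4645556$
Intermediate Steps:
$R = - \frac{3}{4}$ ($R = \left(-6\right) \frac{1}{8} = - \frac{3}{4} \approx -0.75$)
$b{\left(N \right)} = \frac{12}{N}$ ($b{\left(N \right)} = - 2 \left(- \frac{6}{N}\right) = \frac{12}{N}$)
$\left(q{\left(-7 \right)} + 1747\right) \left(2579 + b{\left(6 \left(-3\right) + 6 \right)}\right) = \left(55 + 1747\right) \left(2579 + \frac{12}{6 \left(-3\right) + 6}\right) = 1802 \left(2579 + \frac{12}{-18 + 6}\right) = 1802 \left(2579 + \frac{12}{-12}\right) = 1802 \left(2579 + 12 \left(- \frac{1}{12}\right)\right) = 1802 \left(2579 - 1\right) = 1802 \cdot 2578 = 4645556$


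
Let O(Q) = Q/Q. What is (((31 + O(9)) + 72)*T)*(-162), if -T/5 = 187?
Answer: 15752880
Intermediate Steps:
O(Q) = 1
T = -935 (T = -5*187 = -935)
(((31 + O(9)) + 72)*T)*(-162) = (((31 + 1) + 72)*(-935))*(-162) = ((32 + 72)*(-935))*(-162) = (104*(-935))*(-162) = -97240*(-162) = 15752880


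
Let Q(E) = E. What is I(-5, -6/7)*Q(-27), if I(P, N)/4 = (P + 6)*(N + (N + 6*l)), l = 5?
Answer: -21384/7 ≈ -3054.9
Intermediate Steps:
I(P, N) = 4*(6 + P)*(30 + 2*N) (I(P, N) = 4*((P + 6)*(N + (N + 6*5))) = 4*((6 + P)*(N + (N + 30))) = 4*((6 + P)*(N + (30 + N))) = 4*((6 + P)*(30 + 2*N)) = 4*(6 + P)*(30 + 2*N))
I(-5, -6/7)*Q(-27) = (720 + 48*(-6/7) + 120*(-5) + 8*(-6/7)*(-5))*(-27) = (720 + 48*(-6*1/7) - 600 + 8*(-6*1/7)*(-5))*(-27) = (720 + 48*(-6/7) - 600 + 8*(-6/7)*(-5))*(-27) = (720 - 288/7 - 600 + 240/7)*(-27) = (792/7)*(-27) = -21384/7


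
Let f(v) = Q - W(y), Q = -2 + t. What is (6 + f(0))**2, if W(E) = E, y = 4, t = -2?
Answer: 4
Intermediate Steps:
Q = -4 (Q = -2 - 2 = -4)
f(v) = -8 (f(v) = -4 - 1*4 = -4 - 4 = -8)
(6 + f(0))**2 = (6 - 8)**2 = (-2)**2 = 4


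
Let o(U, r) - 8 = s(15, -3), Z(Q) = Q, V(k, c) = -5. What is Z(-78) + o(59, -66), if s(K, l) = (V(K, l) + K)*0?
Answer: -70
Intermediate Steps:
s(K, l) = 0 (s(K, l) = (-5 + K)*0 = 0)
o(U, r) = 8 (o(U, r) = 8 + 0 = 8)
Z(-78) + o(59, -66) = -78 + 8 = -70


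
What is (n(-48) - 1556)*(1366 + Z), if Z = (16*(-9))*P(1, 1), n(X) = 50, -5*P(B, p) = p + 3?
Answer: -11153436/5 ≈ -2.2307e+6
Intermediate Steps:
P(B, p) = -⅗ - p/5 (P(B, p) = -(p + 3)/5 = -(3 + p)/5 = -⅗ - p/5)
Z = 576/5 (Z = (16*(-9))*(-⅗ - ⅕*1) = -144*(-⅗ - ⅕) = -144*(-⅘) = 576/5 ≈ 115.20)
(n(-48) - 1556)*(1366 + Z) = (50 - 1556)*(1366 + 576/5) = -1506*7406/5 = -11153436/5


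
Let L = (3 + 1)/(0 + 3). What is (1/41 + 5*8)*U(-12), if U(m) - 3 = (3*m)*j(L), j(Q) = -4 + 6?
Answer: -113229/41 ≈ -2761.7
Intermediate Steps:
L = 4/3 ≈ 1.3333
j(Q) = 2
U(m) = 3 + 6*m (U(m) = 3 + (3*m)*2 = 3 + 6*m)
(1/41 + 5*8)*U(-12) = (1/41 + 5*8)*(3 + 6*(-12)) = (1/41 + 40)*(3 - 72) = (1641/41)*(-69) = -113229/41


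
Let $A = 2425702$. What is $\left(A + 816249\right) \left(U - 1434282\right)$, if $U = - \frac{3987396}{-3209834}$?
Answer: $- \frac{7462652099667858096}{1604917} \approx -4.6499 \cdot 10^{12}$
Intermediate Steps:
$U = \frac{1993698}{1604917}$ ($U = \left(-3987396\right) \left(- \frac{1}{3209834}\right) = \frac{1993698}{1604917} \approx 1.2422$)
$\left(A + 816249\right) \left(U - 1434282\right) = \left(2425702 + 816249\right) \left(\frac{1993698}{1604917} - 1434282\right) = 3241951 \left(\frac{1993698}{1604917} + \left(-1813391 + 379109\right)\right) = 3241951 \left(\frac{1993698}{1604917} - 1434282\right) = 3241951 \left(- \frac{2301901570896}{1604917}\right) = - \frac{7462652099667858096}{1604917}$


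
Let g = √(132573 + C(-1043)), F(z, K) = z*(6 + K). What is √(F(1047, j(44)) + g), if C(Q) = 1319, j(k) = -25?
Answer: √(-19893 + 2*√33473) ≈ 139.74*I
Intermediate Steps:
g = 2*√33473 (g = √(132573 + 1319) = √133892 = 2*√33473 ≈ 365.91)
√(F(1047, j(44)) + g) = √(1047*(6 - 25) + 2*√33473) = √(1047*(-19) + 2*√33473) = √(-19893 + 2*√33473)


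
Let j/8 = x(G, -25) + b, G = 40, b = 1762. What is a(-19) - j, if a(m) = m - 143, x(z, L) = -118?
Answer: -13314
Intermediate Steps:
a(m) = -143 + m
j = 13152 (j = 8*(-118 + 1762) = 8*1644 = 13152)
a(-19) - j = (-143 - 19) - 1*13152 = -162 - 13152 = -13314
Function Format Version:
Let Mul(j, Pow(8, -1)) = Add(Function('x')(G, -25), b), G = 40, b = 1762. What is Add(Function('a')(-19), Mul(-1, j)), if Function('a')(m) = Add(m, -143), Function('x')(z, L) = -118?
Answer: -13314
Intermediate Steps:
Function('a')(m) = Add(-143, m)
j = 13152 (j = Mul(8, Add(-118, 1762)) = Mul(8, 1644) = 13152)
Add(Function('a')(-19), Mul(-1, j)) = Add(Add(-143, -19), Mul(-1, 13152)) = Add(-162, -13152) = -13314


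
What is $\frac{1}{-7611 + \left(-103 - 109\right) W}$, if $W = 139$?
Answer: $- \frac{1}{37079} \approx -2.6969 \cdot 10^{-5}$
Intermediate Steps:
$\frac{1}{-7611 + \left(-103 - 109\right) W} = \frac{1}{-7611 + \left(-103 - 109\right) 139} = \frac{1}{-7611 - 29468} = \frac{1}{-37079} = - \frac{1}{37079}$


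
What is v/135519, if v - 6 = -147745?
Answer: -147739/135519 ≈ -1.0902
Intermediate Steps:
v = -147739 (v = 6 - 147745 = -147739)
v/135519 = -147739/135519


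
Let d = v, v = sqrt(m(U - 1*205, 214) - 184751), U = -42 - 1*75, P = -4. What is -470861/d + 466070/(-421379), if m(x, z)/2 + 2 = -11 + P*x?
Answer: -466070/421379 + 470861*I*sqrt(182201)/182201 ≈ -1.1061 + 1103.1*I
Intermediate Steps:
U = -117 (U = -42 - 75 = -117)
m(x, z) = -26 - 8*x (m(x, z) = -4 + 2*(-11 - 4*x) = -4 + (-22 - 8*x) = -26 - 8*x)
v = I*sqrt(182201) (v = sqrt((-26 - 8*(-117 - 1*205)) - 184751) = sqrt((-26 - 8*(-117 - 205)) - 184751) = sqrt((-26 - 8*(-322)) - 184751) = sqrt((-26 + 2576) - 184751) = sqrt(2550 - 184751) = sqrt(-182201) = I*sqrt(182201) ≈ 426.85*I)
d = I*sqrt(182201) ≈ 426.85*I
-470861/d + 466070/(-421379) = -470861*(-I*sqrt(182201)/182201) + 466070/(-421379) = -(-470861)*I*sqrt(182201)/182201 + 466070*(-1/421379) = 470861*I*sqrt(182201)/182201 - 466070/421379 = -466070/421379 + 470861*I*sqrt(182201)/182201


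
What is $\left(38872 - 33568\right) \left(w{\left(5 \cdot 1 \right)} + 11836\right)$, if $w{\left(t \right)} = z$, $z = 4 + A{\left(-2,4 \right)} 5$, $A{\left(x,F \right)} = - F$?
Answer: $62693280$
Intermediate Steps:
$z = -16$ ($z = 4 + \left(-1\right) 4 \cdot 5 = 4 - 20 = -16$)
$w{\left(t \right)} = -16$
$\left(38872 - 33568\right) \left(w{\left(5 \cdot 1 \right)} + 11836\right) = \left(38872 - 33568\right) \left(-16 + 11836\right) = 5304 \cdot 11820 = 62693280$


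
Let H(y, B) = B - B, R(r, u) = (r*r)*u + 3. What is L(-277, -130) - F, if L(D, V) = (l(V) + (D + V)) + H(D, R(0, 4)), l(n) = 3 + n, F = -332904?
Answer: 332370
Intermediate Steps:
R(r, u) = 3 + u*r² (R(r, u) = r²*u + 3 = u*r² + 3 = 3 + u*r²)
H(y, B) = 0
L(D, V) = 3 + D + 2*V (L(D, V) = ((3 + V) + (D + V)) + 0 = (3 + D + 2*V) + 0 = 3 + D + 2*V)
L(-277, -130) - F = (3 - 277 + 2*(-130)) - 1*(-332904) = (3 - 277 - 260) + 332904 = -534 + 332904 = 332370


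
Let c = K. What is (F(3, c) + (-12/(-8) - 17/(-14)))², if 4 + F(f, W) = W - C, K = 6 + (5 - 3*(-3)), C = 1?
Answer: 15376/49 ≈ 313.80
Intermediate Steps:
K = 20 (K = 6 + (5 + 9) = 6 + 14 = 20)
c = 20
F(f, W) = -5 + W (F(f, W) = -4 + (W - 1*1) = -4 + (W - 1) = -4 + (-1 + W) = -5 + W)
(F(3, c) + (-12/(-8) - 17/(-14)))² = ((-5 + 20) + (-12/(-8) - 17/(-14)))² = (15 + (-12*(-⅛) - 17*(-1/14)))² = (15 + (3/2 + 17/14))² = (15 + 19/7)² = (124/7)² = 15376/49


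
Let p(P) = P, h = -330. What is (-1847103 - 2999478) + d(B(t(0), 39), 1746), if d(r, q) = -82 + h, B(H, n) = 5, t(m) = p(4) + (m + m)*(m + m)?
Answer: -4846993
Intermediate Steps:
t(m) = 4 + 4*m² (t(m) = 4 + (m + m)*(m + m) = 4 + (2*m)*(2*m) = 4 + 4*m²)
d(r, q) = -412 (d(r, q) = -82 - 330 = -412)
(-1847103 - 2999478) + d(B(t(0), 39), 1746) = (-1847103 - 2999478) - 412 = -4846581 - 412 = -4846993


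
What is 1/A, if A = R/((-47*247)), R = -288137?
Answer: 11609/288137 ≈ 0.040290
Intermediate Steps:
A = 288137/11609 (A = -288137/((-47*247)) = -288137/(-11609) = -288137*(-1/11609) = 288137/11609 ≈ 24.820)
1/A = 1/(288137/11609) = 11609/288137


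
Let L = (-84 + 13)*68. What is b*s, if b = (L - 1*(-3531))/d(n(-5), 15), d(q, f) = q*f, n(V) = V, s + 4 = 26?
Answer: 28534/75 ≈ 380.45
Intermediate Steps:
s = 22 (s = -4 + 26 = 22)
L = -4828 (L = -71*68 = -4828)
d(q, f) = f*q
b = 1297/75 (b = (-4828 - 1*(-3531))/((15*(-5))) = (-4828 + 3531)/(-75) = -1297*(-1/75) = 1297/75 ≈ 17.293)
b*s = (1297/75)*22 = 28534/75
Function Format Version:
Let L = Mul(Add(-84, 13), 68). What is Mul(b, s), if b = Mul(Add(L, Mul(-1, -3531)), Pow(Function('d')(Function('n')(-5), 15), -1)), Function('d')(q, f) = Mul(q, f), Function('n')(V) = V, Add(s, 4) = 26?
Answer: Rational(28534, 75) ≈ 380.45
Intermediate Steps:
s = 22 (s = Add(-4, 26) = 22)
L = -4828 (L = Mul(-71, 68) = -4828)
Function('d')(q, f) = Mul(f, q)
b = Rational(1297, 75) (b = Mul(Add(-4828, Mul(-1, -3531)), Pow(Mul(15, -5), -1)) = Mul(Add(-4828, 3531), Pow(-75, -1)) = Mul(-1297, Rational(-1, 75)) = Rational(1297, 75) ≈ 17.293)
Mul(b, s) = Mul(Rational(1297, 75), 22) = Rational(28534, 75)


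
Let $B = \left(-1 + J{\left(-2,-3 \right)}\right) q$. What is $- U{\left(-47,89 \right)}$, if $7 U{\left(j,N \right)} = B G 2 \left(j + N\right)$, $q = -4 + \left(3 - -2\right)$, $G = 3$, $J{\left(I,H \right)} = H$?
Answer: $144$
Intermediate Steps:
$q = 1$ ($q = -4 + \left(3 + 2\right) = -4 + 5 = 1$)
$B = -4$ ($B = \left(-1 - 3\right) 1 = \left(-4\right) 1 = -4$)
$U{\left(j,N \right)} = - \frac{24 N}{7} - \frac{24 j}{7}$ ($U{\left(j,N \right)} = \frac{\left(-4\right) 3 \cdot 2 \left(j + N\right)}{7} = \frac{\left(-12\right) 2 \left(N + j\right)}{7} = \frac{\left(-12\right) \left(2 N + 2 j\right)}{7} = \frac{- 24 N - 24 j}{7} = - \frac{24 N}{7} - \frac{24 j}{7}$)
$- U{\left(-47,89 \right)} = - (\left(- \frac{24}{7}\right) 89 - - \frac{1128}{7}) = - (- \frac{2136}{7} + \frac{1128}{7}) = \left(-1\right) \left(-144\right) = 144$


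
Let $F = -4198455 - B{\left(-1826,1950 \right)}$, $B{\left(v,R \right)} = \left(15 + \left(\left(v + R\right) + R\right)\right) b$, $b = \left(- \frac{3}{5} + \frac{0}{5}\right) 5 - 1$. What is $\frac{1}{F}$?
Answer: $- \frac{1}{4190099} \approx -2.3866 \cdot 10^{-7}$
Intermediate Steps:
$b = -4$ ($b = \left(\left(-3\right) \frac{1}{5} + 0 \cdot \frac{1}{5}\right) 5 - 1 = \left(- \frac{3}{5} + 0\right) 5 - 1 = \left(- \frac{3}{5}\right) 5 - 1 = -3 - 1 = -4$)
$B{\left(v,R \right)} = -60 - 8 R - 4 v$ ($B{\left(v,R \right)} = \left(15 + \left(\left(v + R\right) + R\right)\right) \left(-4\right) = \left(15 + \left(\left(R + v\right) + R\right)\right) \left(-4\right) = \left(15 + \left(v + 2 R\right)\right) \left(-4\right) = \left(15 + v + 2 R\right) \left(-4\right) = -60 - 8 R - 4 v$)
$F = -4190099$ ($F = -4198455 - \left(-60 - 15600 - -7304\right) = -4198455 - \left(-60 - 15600 + 7304\right) = -4198455 - -8356 = -4198455 + 8356 = -4190099$)
$\frac{1}{F} = \frac{1}{-4190099} = - \frac{1}{4190099}$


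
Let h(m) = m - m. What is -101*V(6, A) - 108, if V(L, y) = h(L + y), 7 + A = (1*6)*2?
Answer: -108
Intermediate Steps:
A = 5 (A = -7 + (1*6)*2 = -7 + 6*2 = -7 + 12 = 5)
h(m) = 0
V(L, y) = 0
-101*V(6, A) - 108 = -101*0 - 108 = 0 - 108 = -108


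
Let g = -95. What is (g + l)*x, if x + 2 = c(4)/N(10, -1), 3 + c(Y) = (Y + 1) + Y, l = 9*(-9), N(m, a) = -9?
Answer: 1408/3 ≈ 469.33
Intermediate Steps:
l = -81
c(Y) = -2 + 2*Y (c(Y) = -3 + ((Y + 1) + Y) = -3 + ((1 + Y) + Y) = -3 + (1 + 2*Y) = -2 + 2*Y)
x = -8/3 (x = -2 + (-2 + 2*4)/(-9) = -2 + (-2 + 8)*(-⅑) = -2 + 6*(-⅑) = -2 - ⅔ = -8/3 ≈ -2.6667)
(g + l)*x = (-95 - 81)*(-8/3) = -176*(-8/3) = 1408/3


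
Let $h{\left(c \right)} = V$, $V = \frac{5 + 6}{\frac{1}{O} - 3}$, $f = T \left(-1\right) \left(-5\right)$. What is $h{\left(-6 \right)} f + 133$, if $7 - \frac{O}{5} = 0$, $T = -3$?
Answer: $\frac{19607}{104} \approx 188.53$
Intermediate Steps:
$f = -15$ ($f = \left(-3\right) \left(-1\right) \left(-5\right) = 3 \left(-5\right) = -15$)
$O = 35$ ($O = 35 - 0 = 35 + 0 = 35$)
$V = - \frac{385}{104}$ ($V = \frac{5 + 6}{\frac{1}{35} - 3} = \frac{11}{\frac{1}{35} - 3} = \frac{11}{- \frac{104}{35}} = 11 \left(- \frac{35}{104}\right) = - \frac{385}{104} \approx -3.7019$)
$h{\left(c \right)} = - \frac{385}{104}$
$h{\left(-6 \right)} f + 133 = \left(- \frac{385}{104}\right) \left(-15\right) + 133 = \frac{5775}{104} + 133 = \frac{19607}{104}$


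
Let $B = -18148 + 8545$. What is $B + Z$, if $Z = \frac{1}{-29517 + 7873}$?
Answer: $- \frac{207847333}{21644} \approx -9603.0$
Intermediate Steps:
$Z = - \frac{1}{21644}$ ($Z = \frac{1}{-21644} = - \frac{1}{21644} \approx -4.6202 \cdot 10^{-5}$)
$B = -9603$
$B + Z = -9603 - \frac{1}{21644} = - \frac{207847333}{21644}$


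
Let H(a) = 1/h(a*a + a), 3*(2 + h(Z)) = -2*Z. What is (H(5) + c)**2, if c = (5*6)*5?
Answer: 10883401/484 ≈ 22486.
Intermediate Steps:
h(Z) = -2 - 2*Z/3 (h(Z) = -2 + (-2*Z)/3 = -2 - 2*Z/3)
c = 150 (c = 30*5 = 150)
H(a) = 1/(-2 - 2*a/3 - 2*a**2/3) (H(a) = 1/(-2 - 2*(a*a + a)/3) = 1/(-2 - 2*(a**2 + a)/3) = 1/(-2 - 2*(a + a**2)/3) = 1/(-2 + (-2*a/3 - 2*a**2/3)) = 1/(-2 - 2*a/3 - 2*a**2/3))
(H(5) + c)**2 = (-3/(6 + 2*5*(1 + 5)) + 150)**2 = (-3/(6 + 2*5*6) + 150)**2 = (-3/(6 + 60) + 150)**2 = (-3/66 + 150)**2 = (-3*1/66 + 150)**2 = (-1/22 + 150)**2 = (3299/22)**2 = 10883401/484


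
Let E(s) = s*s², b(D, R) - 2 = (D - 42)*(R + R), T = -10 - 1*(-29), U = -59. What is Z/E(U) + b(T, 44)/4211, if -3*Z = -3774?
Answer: -420573776/864850969 ≈ -0.48630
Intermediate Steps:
T = 19 (T = -10 + 29 = 19)
Z = 1258 (Z = -⅓*(-3774) = 1258)
b(D, R) = 2 + 2*R*(-42 + D) (b(D, R) = 2 + (D - 42)*(R + R) = 2 + (-42 + D)*(2*R) = 2 + 2*R*(-42 + D))
E(s) = s³
Z/E(U) + b(T, 44)/4211 = 1258/((-59)³) + (2 - 84*44 + 2*19*44)/4211 = 1258/(-205379) + (2 - 3696 + 1672)*(1/4211) = 1258*(-1/205379) - 2022*1/4211 = -1258/205379 - 2022/4211 = -420573776/864850969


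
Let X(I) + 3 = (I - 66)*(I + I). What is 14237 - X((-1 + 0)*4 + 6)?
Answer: 14496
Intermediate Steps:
X(I) = -3 + 2*I*(-66 + I) (X(I) = -3 + (I - 66)*(I + I) = -3 + (-66 + I)*(2*I) = -3 + 2*I*(-66 + I))
14237 - X((-1 + 0)*4 + 6) = 14237 - (-3 - 132*((-1 + 0)*4 + 6) + 2*((-1 + 0)*4 + 6)²) = 14237 - (-3 - 132*(-1*4 + 6) + 2*(-1*4 + 6)²) = 14237 - (-3 - 132*(-4 + 6) + 2*(-4 + 6)²) = 14237 - (-3 - 132*2 + 2*2²) = 14237 - (-3 - 264 + 2*4) = 14237 - (-3 - 264 + 8) = 14237 - 1*(-259) = 14237 + 259 = 14496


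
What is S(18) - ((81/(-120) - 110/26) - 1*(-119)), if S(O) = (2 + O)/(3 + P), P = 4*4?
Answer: -1116851/9880 ≈ -113.04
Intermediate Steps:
P = 16
S(O) = 2/19 + O/19 (S(O) = (2 + O)/(3 + 16) = (2 + O)/19 = (2 + O)*(1/19) = 2/19 + O/19)
S(18) - ((81/(-120) - 110/26) - 1*(-119)) = (2/19 + (1/19)*18) - ((81/(-120) - 110/26) - 1*(-119)) = (2/19 + 18/19) - ((81*(-1/120) - 110*1/26) + 119) = 20/19 - ((-27/40 - 55/13) + 119) = 20/19 - (-2551/520 + 119) = 20/19 - 1*59329/520 = 20/19 - 59329/520 = -1116851/9880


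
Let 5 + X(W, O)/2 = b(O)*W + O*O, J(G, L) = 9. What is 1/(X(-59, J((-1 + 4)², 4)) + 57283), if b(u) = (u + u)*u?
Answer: 1/38319 ≈ 2.6097e-5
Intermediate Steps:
b(u) = 2*u² (b(u) = (2*u)*u = 2*u²)
X(W, O) = -10 + 2*O² + 4*W*O² (X(W, O) = -10 + 2*((2*O²)*W + O*O) = -10 + 2*(2*W*O² + O²) = -10 + 2*(O² + 2*W*O²) = -10 + (2*O² + 4*W*O²) = -10 + 2*O² + 4*W*O²)
1/(X(-59, J((-1 + 4)², 4)) + 57283) = 1/((-10 + 2*9² + 4*(-59)*9²) + 57283) = 1/((-10 + 2*81 + 4*(-59)*81) + 57283) = 1/((-10 + 162 - 19116) + 57283) = 1/(-18964 + 57283) = 1/38319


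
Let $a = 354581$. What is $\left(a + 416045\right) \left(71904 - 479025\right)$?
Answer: $-313738027746$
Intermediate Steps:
$\left(a + 416045\right) \left(71904 - 479025\right) = \left(354581 + 416045\right) \left(71904 - 479025\right) = 770626 \left(-407121\right) = -313738027746$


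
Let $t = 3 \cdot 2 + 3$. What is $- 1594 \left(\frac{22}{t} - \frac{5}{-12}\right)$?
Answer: $- \frac{82091}{18} \approx -4560.6$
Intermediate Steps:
$t = 9$ ($t = 6 + 3 = 9$)
$- 1594 \left(\frac{22}{t} - \frac{5}{-12}\right) = - 1594 \left(\frac{22}{9} - \frac{5}{-12}\right) = - 1594 \left(22 \cdot \frac{1}{9} - - \frac{5}{12}\right) = - 1594 \left(\frac{22}{9} + \frac{5}{12}\right) = \left(-1594\right) \frac{103}{36} = - \frac{82091}{18}$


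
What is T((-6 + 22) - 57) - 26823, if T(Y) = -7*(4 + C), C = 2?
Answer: -26865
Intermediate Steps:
T(Y) = -42 (T(Y) = -7*(4 + 2) = -7*6 = -42)
T((-6 + 22) - 57) - 26823 = -42 - 26823 = -26865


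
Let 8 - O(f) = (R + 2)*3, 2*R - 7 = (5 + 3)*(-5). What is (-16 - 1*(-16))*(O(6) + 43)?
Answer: 0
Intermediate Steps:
R = -33/2 (R = 7/2 + ((5 + 3)*(-5))/2 = 7/2 + (8*(-5))/2 = 7/2 + (½)*(-40) = 7/2 - 20 = -33/2 ≈ -16.500)
O(f) = 103/2 (O(f) = 8 - (-33/2 + 2)*3 = 8 - (-29)*3/2 = 8 - 1*(-87/2) = 8 + 87/2 = 103/2)
(-16 - 1*(-16))*(O(6) + 43) = (-16 - 1*(-16))*(103/2 + 43) = (-16 + 16)*(189/2) = 0*(189/2) = 0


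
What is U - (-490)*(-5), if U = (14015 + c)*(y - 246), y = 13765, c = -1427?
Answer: 170174722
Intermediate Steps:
U = 170177172 (U = (14015 - 1427)*(13765 - 246) = 12588*13519 = 170177172)
U - (-490)*(-5) = 170177172 - (-490)*(-5) = 170177172 - 1*2450 = 170177172 - 2450 = 170174722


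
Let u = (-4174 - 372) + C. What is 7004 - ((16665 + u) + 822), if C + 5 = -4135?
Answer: -1797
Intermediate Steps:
C = -4140 (C = -5 - 4135 = -4140)
u = -8686 (u = (-4174 - 372) - 4140 = -4546 - 4140 = -8686)
7004 - ((16665 + u) + 822) = 7004 - ((16665 - 8686) + 822) = 7004 - (7979 + 822) = 7004 - 1*8801 = 7004 - 8801 = -1797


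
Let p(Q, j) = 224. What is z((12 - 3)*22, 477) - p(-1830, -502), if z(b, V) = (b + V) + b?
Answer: 649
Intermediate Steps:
z(b, V) = V + 2*b (z(b, V) = (V + b) + b = V + 2*b)
z((12 - 3)*22, 477) - p(-1830, -502) = (477 + 2*((12 - 3)*22)) - 1*224 = (477 + 2*(9*22)) - 224 = (477 + 2*198) - 224 = (477 + 396) - 224 = 873 - 224 = 649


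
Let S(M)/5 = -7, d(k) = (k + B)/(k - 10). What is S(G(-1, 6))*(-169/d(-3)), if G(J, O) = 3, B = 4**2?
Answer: -5915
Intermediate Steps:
B = 16
d(k) = (16 + k)/(-10 + k) (d(k) = (k + 16)/(k - 10) = (16 + k)/(-10 + k))
S(M) = -35 (S(M) = 5*(-7) = -35)
S(G(-1, 6))*(-169/d(-3)) = -(-5915)/((16 - 3)/(-10 - 3)) = -(-5915)/(13/(-13)) = -(-5915)/((-1/13*13)) = -(-5915)/(-1) = -(-5915)*(-1) = -35*169 = -5915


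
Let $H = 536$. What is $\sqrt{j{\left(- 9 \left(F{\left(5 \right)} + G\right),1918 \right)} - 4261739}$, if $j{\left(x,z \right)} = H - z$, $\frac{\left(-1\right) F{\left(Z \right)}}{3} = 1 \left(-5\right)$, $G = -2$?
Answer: $i \sqrt{4263121} \approx 2064.7 i$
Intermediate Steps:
$F{\left(Z \right)} = 15$ ($F{\left(Z \right)} = - 3 \cdot 1 \left(-5\right) = \left(-3\right) \left(-5\right) = 15$)
$j{\left(x,z \right)} = 536 - z$
$\sqrt{j{\left(- 9 \left(F{\left(5 \right)} + G\right),1918 \right)} - 4261739} = \sqrt{\left(536 - 1918\right) - 4261739} = \sqrt{-1382 - 4261739} = \sqrt{-4263121} = i \sqrt{4263121}$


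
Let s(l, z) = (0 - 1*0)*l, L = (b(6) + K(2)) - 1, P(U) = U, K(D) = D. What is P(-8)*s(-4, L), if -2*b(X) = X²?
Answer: 0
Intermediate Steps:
b(X) = -X²/2
L = -17 (L = (-½*6² + 2) - 1 = (-½*36 + 2) - 1 = (-18 + 2) - 1 = -16 - 1 = -17)
s(l, z) = 0 (s(l, z) = (0 + 0)*l = 0*l = 0)
P(-8)*s(-4, L) = -8*0 = 0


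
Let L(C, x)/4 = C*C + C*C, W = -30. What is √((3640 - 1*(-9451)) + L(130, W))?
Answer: √148291 ≈ 385.09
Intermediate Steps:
L(C, x) = 8*C² (L(C, x) = 4*(C*C + C*C) = 4*(C² + C²) = 4*(2*C²) = 8*C²)
√((3640 - 1*(-9451)) + L(130, W)) = √((3640 - 1*(-9451)) + 8*130²) = √((3640 + 9451) + 8*16900) = √(13091 + 135200) = √148291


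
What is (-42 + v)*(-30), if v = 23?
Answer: 570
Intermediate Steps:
(-42 + v)*(-30) = (-42 + 23)*(-30) = -19*(-30) = 570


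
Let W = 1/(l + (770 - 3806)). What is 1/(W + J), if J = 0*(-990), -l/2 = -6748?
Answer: 10460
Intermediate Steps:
l = 13496 (l = -2*(-6748) = 13496)
W = 1/10460 (W = 1/(13496 + (770 - 3806)) = 1/(13496 - 3036) = 1/10460 ≈ 9.5602e-5)
J = 0
1/(W + J) = 1/(1/10460 + 0) = 1/(1/10460) = 10460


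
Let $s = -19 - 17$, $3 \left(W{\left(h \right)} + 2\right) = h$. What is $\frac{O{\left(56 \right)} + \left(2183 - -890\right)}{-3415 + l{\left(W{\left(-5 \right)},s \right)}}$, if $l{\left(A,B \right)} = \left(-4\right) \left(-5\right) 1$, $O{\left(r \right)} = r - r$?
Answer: $- \frac{439}{485} \approx -0.90515$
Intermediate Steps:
$W{\left(h \right)} = -2 + \frac{h}{3}$
$s = -36$ ($s = -19 - 17 = -36$)
$O{\left(r \right)} = 0$
$l{\left(A,B \right)} = 20$ ($l{\left(A,B \right)} = 20 \cdot 1 = 20$)
$\frac{O{\left(56 \right)} + \left(2183 - -890\right)}{-3415 + l{\left(W{\left(-5 \right)},s \right)}} = \frac{0 + \left(2183 - -890\right)}{-3415 + 20} = \frac{0 + \left(2183 + 890\right)}{-3395} = \left(0 + 3073\right) \left(- \frac{1}{3395}\right) = 3073 \left(- \frac{1}{3395}\right) = - \frac{439}{485}$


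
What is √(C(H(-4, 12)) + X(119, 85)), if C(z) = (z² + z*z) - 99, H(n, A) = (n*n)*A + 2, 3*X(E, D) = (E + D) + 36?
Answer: √75253 ≈ 274.32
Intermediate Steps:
X(E, D) = 12 + D/3 + E/3 (X(E, D) = ((E + D) + 36)/3 = ((D + E) + 36)/3 = (36 + D + E)/3 = 12 + D/3 + E/3)
H(n, A) = 2 + A*n² (H(n, A) = n²*A + 2 = A*n² + 2 = 2 + A*n²)
C(z) = -99 + 2*z² (C(z) = (z² + z²) - 99 = 2*z² - 99 = -99 + 2*z²)
√(C(H(-4, 12)) + X(119, 85)) = √((-99 + 2*(2 + 12*(-4)²)²) + (12 + (⅓)*85 + (⅓)*119)) = √((-99 + 2*(2 + 12*16)²) + (12 + 85/3 + 119/3)) = √((-99 + 2*(2 + 192)²) + 80) = √((-99 + 2*194²) + 80) = √((-99 + 2*37636) + 80) = √((-99 + 75272) + 80) = √(75173 + 80) = √75253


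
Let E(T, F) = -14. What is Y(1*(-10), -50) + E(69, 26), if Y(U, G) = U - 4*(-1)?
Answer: -20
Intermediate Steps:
Y(U, G) = 4 + U (Y(U, G) = U + 4 = 4 + U)
Y(1*(-10), -50) + E(69, 26) = (4 + 1*(-10)) - 14 = (4 - 10) - 14 = -6 - 14 = -20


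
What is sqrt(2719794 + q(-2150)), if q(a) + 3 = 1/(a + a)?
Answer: sqrt(502889355857)/430 ≈ 1649.2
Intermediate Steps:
q(a) = -3 + 1/(2*a) (q(a) = -3 + 1/(a + a) = -3 + 1/(2*a))
sqrt(2719794 + q(-2150)) = sqrt(2719794 + (-3 + (1/2)/(-2150))) = sqrt(2719794 + (-3 + (1/2)*(-1/2150))) = sqrt(2719794 + (-3 - 1/4300)) = sqrt(2719794 - 12901/4300) = sqrt(11695101299/4300) = sqrt(502889355857)/430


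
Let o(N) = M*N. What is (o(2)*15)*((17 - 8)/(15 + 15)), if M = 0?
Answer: 0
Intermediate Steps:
o(N) = 0 (o(N) = 0*N = 0)
(o(2)*15)*((17 - 8)/(15 + 15)) = (0*15)*((17 - 8)/(15 + 15)) = 0*(9/30) = 0*(9*(1/30)) = 0*(3/10) = 0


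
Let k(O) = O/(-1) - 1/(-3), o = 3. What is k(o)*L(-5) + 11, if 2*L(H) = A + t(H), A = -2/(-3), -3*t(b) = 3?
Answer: 103/9 ≈ 11.444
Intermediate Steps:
t(b) = -1 (t(b) = -⅓*3 = -1)
A = ⅔ (A = -2*(-⅓) = ⅔ ≈ 0.66667)
L(H) = -⅙ (L(H) = (⅔ - 1)/2 = (½)*(-⅓) = -⅙)
k(O) = ⅓ - O (k(O) = O*(-1) - 1*(-⅓) = -O + ⅓ = ⅓ - O)
k(o)*L(-5) + 11 = (⅓ - 1*3)*(-⅙) + 11 = (⅓ - 3)*(-⅙) + 11 = -8/3*(-⅙) + 11 = 4/9 + 11 = 103/9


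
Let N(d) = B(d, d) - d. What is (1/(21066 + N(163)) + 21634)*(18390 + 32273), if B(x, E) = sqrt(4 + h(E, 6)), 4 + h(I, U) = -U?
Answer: 478900153553765619/436935415 - 50663*I*sqrt(6)/436935415 ≈ 1.096e+9 - 0.00028402*I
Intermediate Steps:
h(I, U) = -4 - U
B(x, E) = I*sqrt(6) (B(x, E) = sqrt(4 + (-4 - 1*6)) = sqrt(4 + (-4 - 6)) = sqrt(4 - 10) = sqrt(-6) = I*sqrt(6))
N(d) = -d + I*sqrt(6) (N(d) = I*sqrt(6) - d = -d + I*sqrt(6))
(1/(21066 + N(163)) + 21634)*(18390 + 32273) = (1/(21066 + (-1*163 + I*sqrt(6))) + 21634)*(18390 + 32273) = (1/(21066 + (-163 + I*sqrt(6))) + 21634)*50663 = (1/(20903 + I*sqrt(6)) + 21634)*50663 = (21634 + 1/(20903 + I*sqrt(6)))*50663 = 1096043342 + 50663/(20903 + I*sqrt(6))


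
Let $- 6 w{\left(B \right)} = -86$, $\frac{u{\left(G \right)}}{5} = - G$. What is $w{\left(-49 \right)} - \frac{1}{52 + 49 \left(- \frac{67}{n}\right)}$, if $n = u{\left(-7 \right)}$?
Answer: $\frac{9002}{627} \approx 14.357$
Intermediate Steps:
$u{\left(G \right)} = - 5 G$ ($u{\left(G \right)} = 5 \left(- G\right) = - 5 G$)
$n = 35$ ($n = \left(-5\right) \left(-7\right) = 35$)
$w{\left(B \right)} = \frac{43}{3}$ ($w{\left(B \right)} = \left(- \frac{1}{6}\right) \left(-86\right) = \frac{43}{3}$)
$w{\left(-49 \right)} - \frac{1}{52 + 49 \left(- \frac{67}{n}\right)} = \frac{43}{3} - \frac{1}{52 + 49 \left(- \frac{67}{35}\right)} = \frac{43}{3} - \frac{1}{52 - \frac{469}{5}} = \frac{43}{3} - \frac{1}{- \frac{209}{5}} = \frac{43}{3} - - \frac{5}{209} = \frac{43}{3} + \frac{5}{209} = \frac{9002}{627}$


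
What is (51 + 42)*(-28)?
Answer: -2604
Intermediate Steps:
(51 + 42)*(-28) = 93*(-28) = -2604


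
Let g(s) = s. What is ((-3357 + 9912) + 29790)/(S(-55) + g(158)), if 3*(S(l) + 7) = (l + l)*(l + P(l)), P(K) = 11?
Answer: 109035/5293 ≈ 20.600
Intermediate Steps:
S(l) = -7 + 2*l*(11 + l)/3 (S(l) = -7 + ((l + l)*(l + 11))/3 = -7 + ((2*l)*(11 + l))/3 = -7 + (2*l*(11 + l))/3 = -7 + 2*l*(11 + l)/3)
((-3357 + 9912) + 29790)/(S(-55) + g(158)) = ((-3357 + 9912) + 29790)/((-7 + (⅔)*(-55)² + (22/3)*(-55)) + 158) = (6555 + 29790)/((-7 + (⅔)*3025 - 1210/3) + 158) = 36345/((-7 + 6050/3 - 1210/3) + 158) = 36345/(4819/3 + 158) = 36345/(5293/3) = 36345*(3/5293) = 109035/5293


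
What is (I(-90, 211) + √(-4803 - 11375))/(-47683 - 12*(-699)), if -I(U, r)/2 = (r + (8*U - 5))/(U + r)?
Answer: -1028/4754695 - I*√16178/39295 ≈ -0.00021621 - 0.0032369*I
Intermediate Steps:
I(U, r) = -2*(-5 + r + 8*U)/(U + r) (I(U, r) = -2*(r + (8*U - 5))/(U + r) = -2*(r + (-5 + 8*U))/(U + r) = -2*(-5 + r + 8*U)/(U + r))
(I(-90, 211) + √(-4803 - 11375))/(-47683 - 12*(-699)) = (2*(5 - 1*211 - 8*(-90))/(-90 + 211) + √(-4803 - 11375))/(-47683 - 12*(-699)) = (2*(5 - 211 + 720)/121 + √(-16178))/(-47683 + 8388) = (2*(1/121)*514 + I*√16178)/(-39295) = (1028/121 + I*√16178)*(-1/39295) = -1028/4754695 - I*√16178/39295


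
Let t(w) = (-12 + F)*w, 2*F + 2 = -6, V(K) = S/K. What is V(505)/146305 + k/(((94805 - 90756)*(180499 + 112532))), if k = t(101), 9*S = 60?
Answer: -22297340188/17532420819171795 ≈ -1.2718e-6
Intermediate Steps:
S = 20/3 (S = (1/9)*60 = 20/3 ≈ 6.6667)
V(K) = 20/(3*K)
F = -4 (F = -1 + (1/2)*(-6) = -1 - 3 = -4)
t(w) = -16*w (t(w) = (-12 - 4)*w = -16*w)
k = -1616 (k = -16*101 = -1616)
V(505)/146305 + k/(((94805 - 90756)*(180499 + 112532))) = ((20/3)/505)/146305 - 1616*1/((94805 - 90756)*(180499 + 112532)) = ((20/3)*(1/505))*(1/146305) - 1616/(4049*293031) = (4/303)*(1/146305) - 1616/1186482519 = 4/44330415 - 1616*1/1186482519 = 4/44330415 - 1616/1186482519 = -22297340188/17532420819171795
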